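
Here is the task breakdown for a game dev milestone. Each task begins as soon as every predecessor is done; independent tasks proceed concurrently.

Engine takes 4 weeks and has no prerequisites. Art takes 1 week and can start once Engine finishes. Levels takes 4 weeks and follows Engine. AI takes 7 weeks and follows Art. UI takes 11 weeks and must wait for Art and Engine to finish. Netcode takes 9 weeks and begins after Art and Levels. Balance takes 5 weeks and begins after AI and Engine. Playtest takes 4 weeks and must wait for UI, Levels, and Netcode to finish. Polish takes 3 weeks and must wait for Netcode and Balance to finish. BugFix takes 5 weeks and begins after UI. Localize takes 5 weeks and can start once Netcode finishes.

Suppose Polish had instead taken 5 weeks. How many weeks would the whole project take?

Baseline: Engine→Levels→Netcode→Localize = 4+4+9+5 = 22 → 22 weeks.
Polish is off the critical path — its longest chain is 20 weeks, giving 2 of slack.
Now Engine→Art→AI→Balance→Polish = 4+1+7+5+5 = 22 is longest, so the finish becomes 22 weeks.

22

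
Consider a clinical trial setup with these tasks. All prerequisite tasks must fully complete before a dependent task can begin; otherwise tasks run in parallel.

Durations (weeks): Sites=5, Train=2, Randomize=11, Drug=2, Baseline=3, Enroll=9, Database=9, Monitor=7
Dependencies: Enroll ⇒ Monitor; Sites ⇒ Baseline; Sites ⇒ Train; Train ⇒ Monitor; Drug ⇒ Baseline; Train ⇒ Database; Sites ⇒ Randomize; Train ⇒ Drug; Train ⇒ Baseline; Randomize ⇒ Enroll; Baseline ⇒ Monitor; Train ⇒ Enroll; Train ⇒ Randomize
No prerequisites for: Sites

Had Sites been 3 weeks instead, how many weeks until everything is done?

32

As given, the longest chain is Sites→Train→Randomize→Enroll→Monitor = 5+2+11+9+7 = 34, so the finish is 34 weeks.
Since Sites is critical, the -2 change carries straight to that chain (now 32 weeks).
No other chain overtakes it, so the finish is 32 weeks.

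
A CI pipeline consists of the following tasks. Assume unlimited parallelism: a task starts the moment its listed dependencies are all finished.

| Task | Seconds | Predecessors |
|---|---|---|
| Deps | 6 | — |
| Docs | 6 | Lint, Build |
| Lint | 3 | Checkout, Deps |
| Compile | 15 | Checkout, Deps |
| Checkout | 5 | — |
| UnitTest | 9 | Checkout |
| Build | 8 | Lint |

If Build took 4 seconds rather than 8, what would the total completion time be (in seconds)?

The binding path is Deps→Lint→Build→Docs = 6+3+8+6 = 23; finish at 23 seconds.
Since Build is critical, the -4 change carries straight to that chain (now 19 seconds).
The binding chain switches to Deps→Compile = 6+15 = 21; finish 21 seconds.

21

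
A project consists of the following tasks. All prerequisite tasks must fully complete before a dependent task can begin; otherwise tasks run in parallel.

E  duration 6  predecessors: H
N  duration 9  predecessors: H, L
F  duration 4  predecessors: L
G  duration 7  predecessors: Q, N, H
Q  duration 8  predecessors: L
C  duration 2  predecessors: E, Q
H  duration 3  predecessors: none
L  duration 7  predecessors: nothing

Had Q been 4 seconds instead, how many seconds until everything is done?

Actual critical path: L→N→G = 7+9+7 = 23 ⇒ 23 seconds.
Q has 1 second of float (longest path through it is 22).
The critical path is still L→N→G; finish is now 23 seconds.

23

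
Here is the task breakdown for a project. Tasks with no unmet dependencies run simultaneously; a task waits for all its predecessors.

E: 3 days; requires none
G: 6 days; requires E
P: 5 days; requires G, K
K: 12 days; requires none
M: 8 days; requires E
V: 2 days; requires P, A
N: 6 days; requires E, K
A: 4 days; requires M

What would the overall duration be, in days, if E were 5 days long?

As given, the longest chain is K→P→V = 12+5+2 = 19, so the finish is 19 days.
E has 2 days of float (longest path through it is 17).
New critical path: E→M→A→V = 5+8+4+2 = 19 ⇒ 19 days.

19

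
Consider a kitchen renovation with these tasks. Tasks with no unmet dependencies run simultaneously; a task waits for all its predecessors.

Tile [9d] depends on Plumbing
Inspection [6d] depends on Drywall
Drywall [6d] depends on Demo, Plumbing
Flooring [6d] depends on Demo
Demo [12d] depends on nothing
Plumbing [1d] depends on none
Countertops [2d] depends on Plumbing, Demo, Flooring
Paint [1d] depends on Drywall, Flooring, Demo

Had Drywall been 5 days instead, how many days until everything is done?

Actual critical path: Demo→Drywall→Inspection = 12+6+6 = 24 ⇒ 24 days.
Drywall is on the critical path; changing it to 5 makes that path 23 days.
The critical path is still Demo→Drywall→Inspection; finish is now 23 days.

23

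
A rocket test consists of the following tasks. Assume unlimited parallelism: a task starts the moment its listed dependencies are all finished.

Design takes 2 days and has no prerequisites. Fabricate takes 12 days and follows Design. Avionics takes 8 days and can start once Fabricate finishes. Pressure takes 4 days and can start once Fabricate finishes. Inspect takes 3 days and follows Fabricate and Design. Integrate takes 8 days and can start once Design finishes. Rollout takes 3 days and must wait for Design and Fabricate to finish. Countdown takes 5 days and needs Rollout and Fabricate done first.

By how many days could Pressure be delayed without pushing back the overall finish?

Critical path: Design→Fabricate→Avionics = 2+12+8 = 22, so the finish is 22 days.
Pressure finishes as early as 18 and must finish by 22.
Slack of Pressure = 18 − 14 = 4 days.

4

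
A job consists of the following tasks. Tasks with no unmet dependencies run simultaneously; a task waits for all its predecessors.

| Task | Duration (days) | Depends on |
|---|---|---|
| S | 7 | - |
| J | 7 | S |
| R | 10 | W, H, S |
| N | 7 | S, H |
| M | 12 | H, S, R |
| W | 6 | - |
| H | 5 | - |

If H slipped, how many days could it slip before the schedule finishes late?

The longest chain is S→R→M = 7+10+12 = 29; overall finish 29 days.
The longest chain containing H totals 27 days.
Slack of H = 2 − 0 = 2 days.

2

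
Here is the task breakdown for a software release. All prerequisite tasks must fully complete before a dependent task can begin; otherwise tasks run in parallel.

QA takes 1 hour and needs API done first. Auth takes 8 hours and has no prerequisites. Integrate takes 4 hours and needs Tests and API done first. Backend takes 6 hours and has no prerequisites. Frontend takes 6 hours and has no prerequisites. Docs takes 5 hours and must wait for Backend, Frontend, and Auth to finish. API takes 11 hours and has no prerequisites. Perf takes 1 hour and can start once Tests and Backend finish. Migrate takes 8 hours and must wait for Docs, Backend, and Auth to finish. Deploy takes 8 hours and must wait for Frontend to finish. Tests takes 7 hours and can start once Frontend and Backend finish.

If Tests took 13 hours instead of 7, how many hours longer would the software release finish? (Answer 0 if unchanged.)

2

Baseline: Auth→Docs→Migrate = 8+5+8 = 21 → 21 hours.
Tests is off the critical path — its longest chain is 17 hours, giving 4 of slack.
The binding chain switches to Backend→Tests→Integrate = 6+13+4 = 23; finish 23 hours.
Change in finish: 23 − 21 = +2 hours.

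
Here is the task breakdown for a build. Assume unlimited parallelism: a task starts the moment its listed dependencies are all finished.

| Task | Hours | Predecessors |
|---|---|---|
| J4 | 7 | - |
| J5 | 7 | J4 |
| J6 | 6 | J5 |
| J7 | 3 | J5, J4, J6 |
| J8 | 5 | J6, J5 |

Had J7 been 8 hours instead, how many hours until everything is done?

As given, the longest chain is J4→J5→J6→J8 = 7+7+6+5 = 25, so the finish is 25 hours.
The longest path through J7 is only 23 hours, so J7 has float 2.
New critical path: J4→J5→J6→J7 = 7+7+6+8 = 28 ⇒ 28 hours.

28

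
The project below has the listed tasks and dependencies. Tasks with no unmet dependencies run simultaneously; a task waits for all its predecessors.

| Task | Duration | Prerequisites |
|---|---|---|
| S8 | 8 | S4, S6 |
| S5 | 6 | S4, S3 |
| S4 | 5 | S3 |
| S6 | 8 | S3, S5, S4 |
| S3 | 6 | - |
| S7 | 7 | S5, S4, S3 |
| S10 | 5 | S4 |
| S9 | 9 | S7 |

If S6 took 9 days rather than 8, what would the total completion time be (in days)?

The binding path is S3→S4→S5→S6→S8 = 6+5+6+8+8 = 33; finish at 33 days.
S6 lies on that path, so at 9 days the path becomes 34 days.
That remains the longest chain; total 34 days.

34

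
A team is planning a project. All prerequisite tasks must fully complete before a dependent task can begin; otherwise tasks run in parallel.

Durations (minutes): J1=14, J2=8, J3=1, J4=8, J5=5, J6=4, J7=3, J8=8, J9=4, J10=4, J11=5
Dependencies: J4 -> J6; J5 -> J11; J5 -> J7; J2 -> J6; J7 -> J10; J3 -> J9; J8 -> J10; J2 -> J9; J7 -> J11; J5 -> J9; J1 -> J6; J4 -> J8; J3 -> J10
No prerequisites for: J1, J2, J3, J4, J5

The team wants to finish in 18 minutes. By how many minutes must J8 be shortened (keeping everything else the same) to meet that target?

Current finish: 20 minutes; target: 18.
J8 is on every critical path, so each minute cut from J8 cuts the finish by one (this holds down to a finish of 18).
Need 20 − 18 = 2 minutes off J8 → J8 becomes 6 minutes, finish becomes 18.

2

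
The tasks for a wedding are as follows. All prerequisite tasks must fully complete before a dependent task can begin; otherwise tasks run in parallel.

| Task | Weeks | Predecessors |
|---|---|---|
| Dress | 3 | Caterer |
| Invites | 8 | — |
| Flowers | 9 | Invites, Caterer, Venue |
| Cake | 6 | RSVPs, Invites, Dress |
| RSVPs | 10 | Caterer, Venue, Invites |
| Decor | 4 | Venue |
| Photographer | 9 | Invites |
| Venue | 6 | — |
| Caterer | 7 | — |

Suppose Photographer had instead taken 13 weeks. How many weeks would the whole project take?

24

Actual critical path: Invites→RSVPs→Cake = 8+10+6 = 24 ⇒ 24 weeks.
The longest path through Photographer is only 17 weeks, so Photographer has float 7.
The critical path is still Invites→RSVPs→Cake; finish is now 24 weeks.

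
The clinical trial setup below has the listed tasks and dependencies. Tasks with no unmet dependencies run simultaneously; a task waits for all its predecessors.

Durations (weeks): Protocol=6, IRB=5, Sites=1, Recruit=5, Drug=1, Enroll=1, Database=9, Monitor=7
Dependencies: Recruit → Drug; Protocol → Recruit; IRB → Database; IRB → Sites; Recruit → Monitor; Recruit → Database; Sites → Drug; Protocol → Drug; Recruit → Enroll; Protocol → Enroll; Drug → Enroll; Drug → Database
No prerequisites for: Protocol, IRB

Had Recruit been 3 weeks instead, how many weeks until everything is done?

19

Critical path before the change: Protocol→Recruit→Drug→Database = 6+5+1+9 = 21 giving 21 weeks.
Recruit is on the critical path; changing it to 3 makes that path 19 weeks.
No other chain overtakes it, so the finish is 19 weeks.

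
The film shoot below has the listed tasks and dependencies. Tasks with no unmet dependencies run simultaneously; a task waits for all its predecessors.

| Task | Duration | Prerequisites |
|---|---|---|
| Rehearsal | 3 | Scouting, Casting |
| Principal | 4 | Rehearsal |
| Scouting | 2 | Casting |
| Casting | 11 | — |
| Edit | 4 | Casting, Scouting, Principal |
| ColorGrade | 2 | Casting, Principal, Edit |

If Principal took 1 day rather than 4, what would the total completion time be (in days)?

23

Actual critical path: Casting→Scouting→Rehearsal→Principal→Edit→ColorGrade = 11+2+3+4+4+2 = 26 ⇒ 26 days.
Principal is on the critical path; changing it to 1 makes that path 23 days.
No other chain overtakes it, so the finish is 23 days.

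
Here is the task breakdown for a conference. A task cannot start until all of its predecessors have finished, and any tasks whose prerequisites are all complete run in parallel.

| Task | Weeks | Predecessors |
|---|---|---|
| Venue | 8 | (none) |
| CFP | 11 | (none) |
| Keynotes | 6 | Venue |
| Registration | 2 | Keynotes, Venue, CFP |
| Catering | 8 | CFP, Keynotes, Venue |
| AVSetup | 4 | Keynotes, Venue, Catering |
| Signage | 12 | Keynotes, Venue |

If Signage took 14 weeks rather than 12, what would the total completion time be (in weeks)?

Actual critical path: Venue→Keynotes→Signage = 8+6+12 = 26 ⇒ 26 weeks.
Signage lies on that path, so at 14 weeks the path becomes 28 weeks.
No other chain overtakes it, so the finish is 28 weeks.

28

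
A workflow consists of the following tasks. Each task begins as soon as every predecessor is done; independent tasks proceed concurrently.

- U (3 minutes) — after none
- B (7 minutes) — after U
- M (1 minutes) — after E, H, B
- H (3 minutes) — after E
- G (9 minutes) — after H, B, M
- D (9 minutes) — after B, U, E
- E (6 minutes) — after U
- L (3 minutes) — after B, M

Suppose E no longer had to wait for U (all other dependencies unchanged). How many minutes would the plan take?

With the dependency in place, U→E→H→M→G = 3+6+3+1+9 = 22 sets the finish at 22 minutes.
Without U→E, E's earliest start moves from 3 to 0.
After: U→B→M→G = 3+7+1+9 = 20 → 20 minutes.

20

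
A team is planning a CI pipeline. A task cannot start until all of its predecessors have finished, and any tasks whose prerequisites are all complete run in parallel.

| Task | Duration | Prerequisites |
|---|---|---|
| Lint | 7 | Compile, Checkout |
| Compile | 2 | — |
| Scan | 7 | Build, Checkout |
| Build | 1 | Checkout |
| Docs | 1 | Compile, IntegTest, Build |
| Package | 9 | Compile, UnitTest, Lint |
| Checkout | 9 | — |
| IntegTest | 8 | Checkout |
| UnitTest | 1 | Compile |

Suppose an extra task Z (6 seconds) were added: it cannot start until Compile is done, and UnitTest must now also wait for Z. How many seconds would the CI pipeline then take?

Originally the CI pipeline takes 25 seconds.
With Z inserted, UnitTest now waits for max(Compile, Z).
New critical path: Checkout→Lint→Package = 9+7+9 = 25 ⇒ 25 seconds.

25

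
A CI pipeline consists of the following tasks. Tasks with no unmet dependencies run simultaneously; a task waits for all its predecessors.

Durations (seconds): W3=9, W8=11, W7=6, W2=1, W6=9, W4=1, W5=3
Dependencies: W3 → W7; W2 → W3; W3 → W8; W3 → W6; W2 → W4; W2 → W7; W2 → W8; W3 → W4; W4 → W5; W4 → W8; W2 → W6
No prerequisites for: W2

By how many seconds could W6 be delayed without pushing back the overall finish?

W2→W3→W4→W8 = 1+9+1+11 = 22 sets the makespan at 22 seconds.
The longest chain containing W6 totals 19 seconds.
Slack of W6 = 13 − 10 = 3 seconds.

3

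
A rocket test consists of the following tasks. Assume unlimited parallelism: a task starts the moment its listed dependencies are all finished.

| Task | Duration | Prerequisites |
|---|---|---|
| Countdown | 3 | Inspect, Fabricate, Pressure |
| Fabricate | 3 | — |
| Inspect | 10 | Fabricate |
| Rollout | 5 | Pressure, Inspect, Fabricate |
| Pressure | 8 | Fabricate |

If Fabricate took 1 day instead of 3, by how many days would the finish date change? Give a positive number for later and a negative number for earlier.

As given, the longest chain is Fabricate→Inspect→Rollout = 3+10+5 = 18, so the finish is 18 days.
Fabricate is on the critical path; changing it to 1 makes that path 16 days.
The critical path is still Fabricate→Inspect→Rollout; finish is now 16 days.
Change in finish: 16 − 18 = -2 days.

-2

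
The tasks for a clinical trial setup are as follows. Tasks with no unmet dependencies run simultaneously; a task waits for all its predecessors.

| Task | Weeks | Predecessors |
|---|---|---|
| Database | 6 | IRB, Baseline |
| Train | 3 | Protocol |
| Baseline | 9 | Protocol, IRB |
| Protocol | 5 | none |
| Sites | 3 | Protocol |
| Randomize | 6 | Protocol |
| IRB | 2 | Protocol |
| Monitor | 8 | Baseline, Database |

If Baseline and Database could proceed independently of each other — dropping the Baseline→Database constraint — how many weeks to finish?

Original critical path: Protocol→IRB→Baseline→Database→Monitor = 5+2+9+6+8 = 30 ⇒ 30 weeks.
Without Baseline→Database, Database's earliest start moves from 16 to 7.
New critical path: Protocol→IRB→Baseline→Monitor = 5+2+9+8 = 24 ⇒ 24 weeks.

24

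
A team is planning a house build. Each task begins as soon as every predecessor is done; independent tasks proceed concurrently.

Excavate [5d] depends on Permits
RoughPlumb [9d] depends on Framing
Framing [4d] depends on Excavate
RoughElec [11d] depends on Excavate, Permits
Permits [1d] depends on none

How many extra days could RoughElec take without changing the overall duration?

2

Critical path: Permits→Excavate→Framing→RoughPlumb = 1+5+4+9 = 19, so the finish is 19 days.
RoughElec finishes as early as 17 and must finish by 19.
Float = 19 − 17 = 2.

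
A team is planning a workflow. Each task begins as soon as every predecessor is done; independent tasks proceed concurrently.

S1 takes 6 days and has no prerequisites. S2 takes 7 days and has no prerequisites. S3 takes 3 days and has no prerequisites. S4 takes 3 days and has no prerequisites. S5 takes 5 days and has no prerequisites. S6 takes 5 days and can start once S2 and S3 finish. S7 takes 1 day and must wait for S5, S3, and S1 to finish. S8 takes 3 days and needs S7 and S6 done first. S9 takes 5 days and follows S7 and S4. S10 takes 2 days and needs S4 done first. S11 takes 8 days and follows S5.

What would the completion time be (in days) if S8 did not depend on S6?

Original critical path: S2→S6→S8 = 7+5+3 = 15 ⇒ 15 days.
Without S6→S8, S8's earliest start moves from 12 to 7.
After: S5→S11 = 5+8 = 13 → 13 days.

13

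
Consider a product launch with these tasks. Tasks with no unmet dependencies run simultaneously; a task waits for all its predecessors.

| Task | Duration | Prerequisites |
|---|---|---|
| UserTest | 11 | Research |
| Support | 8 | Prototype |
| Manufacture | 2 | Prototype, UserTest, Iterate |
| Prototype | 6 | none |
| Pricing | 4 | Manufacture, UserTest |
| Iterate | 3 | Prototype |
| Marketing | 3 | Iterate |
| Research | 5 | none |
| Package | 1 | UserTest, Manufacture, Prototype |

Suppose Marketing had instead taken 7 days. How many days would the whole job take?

The binding path is Research→UserTest→Manufacture→Pricing = 5+11+2+4 = 22; finish at 22 days.
Marketing has 10 days of float (longest path through it is 12).
The critical path is still Research→UserTest→Manufacture→Pricing; finish is now 22 days.

22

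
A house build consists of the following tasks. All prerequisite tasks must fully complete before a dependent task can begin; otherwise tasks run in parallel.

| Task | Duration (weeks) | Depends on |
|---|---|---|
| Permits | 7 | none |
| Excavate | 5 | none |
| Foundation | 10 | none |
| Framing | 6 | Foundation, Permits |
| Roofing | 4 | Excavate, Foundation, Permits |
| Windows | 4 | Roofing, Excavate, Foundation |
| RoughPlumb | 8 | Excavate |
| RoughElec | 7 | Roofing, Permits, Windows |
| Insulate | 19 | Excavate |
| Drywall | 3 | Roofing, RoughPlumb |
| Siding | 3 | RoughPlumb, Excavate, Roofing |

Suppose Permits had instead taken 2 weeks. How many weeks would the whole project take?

The binding path is Foundation→Roofing→Windows→RoughElec = 10+4+4+7 = 25; finish at 25 weeks.
The longest path through Permits is only 22 weeks, so Permits has float 3.
No other chain overtakes it, so the finish is 25 weeks.

25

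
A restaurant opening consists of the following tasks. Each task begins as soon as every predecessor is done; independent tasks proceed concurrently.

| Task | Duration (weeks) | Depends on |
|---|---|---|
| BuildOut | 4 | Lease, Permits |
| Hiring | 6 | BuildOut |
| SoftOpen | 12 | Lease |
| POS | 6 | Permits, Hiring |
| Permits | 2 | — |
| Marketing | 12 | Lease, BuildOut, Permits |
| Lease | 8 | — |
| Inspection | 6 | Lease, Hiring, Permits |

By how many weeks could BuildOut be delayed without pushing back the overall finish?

The longest chain is Lease→BuildOut→Hiring→POS = 8+4+6+6 = 24; overall finish 24 weeks.
The longest chain containing BuildOut totals 24 weeks.
So BuildOut can slip 12 − 12 = 0 weeks.

0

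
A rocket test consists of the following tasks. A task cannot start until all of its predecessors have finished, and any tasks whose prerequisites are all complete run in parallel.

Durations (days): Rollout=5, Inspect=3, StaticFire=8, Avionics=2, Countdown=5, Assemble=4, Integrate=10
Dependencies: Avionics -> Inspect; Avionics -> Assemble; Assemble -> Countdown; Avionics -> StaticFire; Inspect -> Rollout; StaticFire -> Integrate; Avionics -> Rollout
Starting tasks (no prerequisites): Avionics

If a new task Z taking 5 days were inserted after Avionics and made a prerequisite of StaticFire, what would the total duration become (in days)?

Originally the rocket test takes 20 days.
With Z inserted, StaticFire now waits for max(Avionics, Z).
New critical path: Avionics→Z→StaticFire→Integrate = 2+5+8+10 = 25 ⇒ 25 days.

25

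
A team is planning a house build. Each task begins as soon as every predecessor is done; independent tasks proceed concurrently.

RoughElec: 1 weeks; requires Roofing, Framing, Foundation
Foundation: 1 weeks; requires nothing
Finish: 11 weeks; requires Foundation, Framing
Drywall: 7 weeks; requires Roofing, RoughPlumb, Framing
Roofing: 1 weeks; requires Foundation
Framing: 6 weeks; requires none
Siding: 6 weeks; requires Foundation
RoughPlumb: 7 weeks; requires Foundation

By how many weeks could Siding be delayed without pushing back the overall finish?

10

Critical path: Framing→Finish = 6+11 = 17, so the finish is 17 weeks.
Siding finishes as early as 7 and must finish by 17.
Slack of Siding = 11 − 1 = 10 weeks.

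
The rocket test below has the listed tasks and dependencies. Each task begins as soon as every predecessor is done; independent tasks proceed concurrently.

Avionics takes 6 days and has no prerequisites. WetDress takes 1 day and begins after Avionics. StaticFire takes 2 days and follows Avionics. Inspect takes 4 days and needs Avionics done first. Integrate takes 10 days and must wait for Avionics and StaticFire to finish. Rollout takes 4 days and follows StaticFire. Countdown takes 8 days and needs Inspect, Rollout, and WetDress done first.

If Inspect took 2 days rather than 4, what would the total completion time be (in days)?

20

Actual critical path: Avionics→StaticFire→Rollout→Countdown = 6+2+4+8 = 20 ⇒ 20 days.
The longest path through Inspect is only 18 days, so Inspect has float 2.
The critical path is still Avionics→StaticFire→Rollout→Countdown; finish is now 20 days.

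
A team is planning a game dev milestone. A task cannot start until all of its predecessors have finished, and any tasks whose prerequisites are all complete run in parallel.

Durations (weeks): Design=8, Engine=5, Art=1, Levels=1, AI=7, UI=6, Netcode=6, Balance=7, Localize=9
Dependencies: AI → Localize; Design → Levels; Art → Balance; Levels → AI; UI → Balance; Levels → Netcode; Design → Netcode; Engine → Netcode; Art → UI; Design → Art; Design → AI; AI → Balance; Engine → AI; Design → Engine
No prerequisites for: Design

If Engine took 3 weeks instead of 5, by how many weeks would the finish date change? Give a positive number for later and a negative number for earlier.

Baseline: Design→Engine→AI→Localize = 8+5+7+9 = 29 → 29 weeks.
Engine is on the critical path; changing it to 3 makes that path 27 weeks.
The critical path is still Design→Engine→AI→Localize; finish is now 27 weeks.
Change in finish: 27 − 29 = -2 weeks.

-2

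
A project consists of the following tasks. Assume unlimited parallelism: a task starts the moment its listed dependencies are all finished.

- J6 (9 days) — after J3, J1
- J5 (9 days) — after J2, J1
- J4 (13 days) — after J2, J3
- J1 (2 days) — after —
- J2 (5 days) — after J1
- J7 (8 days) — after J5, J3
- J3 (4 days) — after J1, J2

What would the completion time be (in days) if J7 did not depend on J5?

With the dependency in place, J1→J2→J3→J4 = 2+5+4+13 = 24 sets the finish at 24 days.
Without J5→J7, J7's earliest start moves from 16 to 11.
After: J1→J2→J3→J4 = 2+5+4+13 = 24 → 24 days.

24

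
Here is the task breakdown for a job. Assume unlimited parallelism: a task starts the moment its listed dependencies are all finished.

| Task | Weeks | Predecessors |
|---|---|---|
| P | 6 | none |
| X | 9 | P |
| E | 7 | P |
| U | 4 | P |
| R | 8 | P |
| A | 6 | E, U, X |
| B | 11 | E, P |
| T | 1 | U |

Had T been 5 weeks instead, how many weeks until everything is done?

24

Actual critical path: P→E→B = 6+7+11 = 24 ⇒ 24 weeks.
The longest path through T is only 11 weeks, so T has float 13.
That remains the longest chain; total 24 weeks.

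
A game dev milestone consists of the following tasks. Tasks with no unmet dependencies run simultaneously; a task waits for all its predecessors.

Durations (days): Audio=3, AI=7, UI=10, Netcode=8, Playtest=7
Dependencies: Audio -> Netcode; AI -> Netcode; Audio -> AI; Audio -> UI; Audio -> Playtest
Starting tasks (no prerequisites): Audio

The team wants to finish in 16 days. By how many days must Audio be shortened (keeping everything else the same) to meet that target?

Current finish: 18 days; target: 16.
Audio is on every critical path, so each day cut from Audio cuts the finish by one (this holds down to a finish of 16).
Need 18 − 16 = 2 days off Audio → Audio becomes 1 day, finish becomes 16.

2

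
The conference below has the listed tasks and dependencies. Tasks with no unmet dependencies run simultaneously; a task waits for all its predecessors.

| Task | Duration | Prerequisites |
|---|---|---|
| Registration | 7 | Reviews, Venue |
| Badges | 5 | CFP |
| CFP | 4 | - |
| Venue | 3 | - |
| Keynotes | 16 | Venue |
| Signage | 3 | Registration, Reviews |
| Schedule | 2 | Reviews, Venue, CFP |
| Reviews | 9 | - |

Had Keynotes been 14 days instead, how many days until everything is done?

Actual critical path: Venue→Keynotes = 3+16 = 19 ⇒ 19 days.
Keynotes lies on that path, so at 14 days the path becomes 17 days.
The binding chain switches to Reviews→Registration→Signage = 9+7+3 = 19; finish 19 days.

19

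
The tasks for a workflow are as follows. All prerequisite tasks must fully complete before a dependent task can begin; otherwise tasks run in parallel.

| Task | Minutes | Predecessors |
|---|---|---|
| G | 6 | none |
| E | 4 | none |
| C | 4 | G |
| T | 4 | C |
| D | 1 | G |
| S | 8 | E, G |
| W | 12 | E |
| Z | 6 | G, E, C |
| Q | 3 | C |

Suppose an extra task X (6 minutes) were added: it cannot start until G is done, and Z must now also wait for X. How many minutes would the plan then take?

18

Originally the plan takes 16 minutes.
With X inserted, Z now waits for max(G, E, C, X).
New critical path: G→X→Z = 6+6+6 = 18 ⇒ 18 minutes.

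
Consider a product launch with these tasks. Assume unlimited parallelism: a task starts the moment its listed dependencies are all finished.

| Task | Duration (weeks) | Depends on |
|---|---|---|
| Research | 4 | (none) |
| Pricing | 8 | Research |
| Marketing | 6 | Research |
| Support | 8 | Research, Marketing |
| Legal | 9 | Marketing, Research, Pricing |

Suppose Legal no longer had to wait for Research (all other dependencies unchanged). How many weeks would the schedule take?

21

Original critical path: Research→Pricing→Legal = 4+8+9 = 21 ⇒ 21 weeks.
Dropping Research→Legal doesn't change Legal's earliest start (12); another predecessor still binds.
New critical path: Research→Pricing→Legal = 4+8+9 = 21 ⇒ 21 weeks.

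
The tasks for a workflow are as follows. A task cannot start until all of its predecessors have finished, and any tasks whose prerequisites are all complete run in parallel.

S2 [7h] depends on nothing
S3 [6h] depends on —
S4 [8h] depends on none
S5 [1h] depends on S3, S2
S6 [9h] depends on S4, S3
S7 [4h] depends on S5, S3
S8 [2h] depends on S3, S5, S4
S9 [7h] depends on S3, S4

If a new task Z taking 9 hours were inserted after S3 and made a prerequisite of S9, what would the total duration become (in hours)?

Originally the project takes 17 hours.
With Z inserted, S9 now waits for max(S3, S4, Z).
New critical path: S3→Z→S9 = 6+9+7 = 22 ⇒ 22 hours.

22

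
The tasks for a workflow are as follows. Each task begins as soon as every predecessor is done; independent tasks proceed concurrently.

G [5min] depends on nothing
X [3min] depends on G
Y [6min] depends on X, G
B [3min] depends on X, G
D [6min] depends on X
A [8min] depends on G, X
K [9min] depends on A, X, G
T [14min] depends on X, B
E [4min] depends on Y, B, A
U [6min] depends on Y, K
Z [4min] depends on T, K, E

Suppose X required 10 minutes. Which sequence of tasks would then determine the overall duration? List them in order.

G, X, A, K, U

Baseline: G→X→A→K→U = 5+3+8+9+6 = 31 → 31 minutes.
X is on the critical path; changing it to 10 makes that path 38 minutes.
That remains the longest chain; total 38 minutes.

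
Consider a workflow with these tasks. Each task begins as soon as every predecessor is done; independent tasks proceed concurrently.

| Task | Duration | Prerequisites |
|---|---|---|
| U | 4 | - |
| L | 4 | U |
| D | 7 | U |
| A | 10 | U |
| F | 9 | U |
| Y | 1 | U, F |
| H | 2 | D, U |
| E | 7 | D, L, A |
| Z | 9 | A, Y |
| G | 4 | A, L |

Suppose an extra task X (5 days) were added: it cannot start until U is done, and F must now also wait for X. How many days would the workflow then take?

Originally the workflow takes 23 days.
With X inserted, F now waits for max(U, X).
New critical path: U→X→F→Y→Z = 4+5+9+1+9 = 28 ⇒ 28 days.

28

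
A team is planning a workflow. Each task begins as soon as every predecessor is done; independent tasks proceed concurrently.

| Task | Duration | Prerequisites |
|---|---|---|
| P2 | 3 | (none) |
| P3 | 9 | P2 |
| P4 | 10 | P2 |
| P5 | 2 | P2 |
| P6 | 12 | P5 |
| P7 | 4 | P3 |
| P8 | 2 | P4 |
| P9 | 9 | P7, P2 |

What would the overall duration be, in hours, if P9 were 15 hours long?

31

Baseline: P2→P3→P7→P9 = 3+9+4+9 = 25 → 25 hours.
P9 lies on that path, so at 15 hours the path becomes 31 hours.
That remains the longest chain; total 31 hours.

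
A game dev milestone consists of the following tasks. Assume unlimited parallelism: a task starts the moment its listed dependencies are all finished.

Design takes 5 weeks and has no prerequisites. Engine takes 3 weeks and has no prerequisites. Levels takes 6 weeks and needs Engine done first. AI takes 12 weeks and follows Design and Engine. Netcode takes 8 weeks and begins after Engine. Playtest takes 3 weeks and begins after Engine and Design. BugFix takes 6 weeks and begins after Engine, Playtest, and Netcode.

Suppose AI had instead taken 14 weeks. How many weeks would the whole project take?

19

Baseline: Design→AI = 5+12 = 17 → 17 weeks.
AI lies on that path, so at 14 weeks the path becomes 19 weeks.
The critical path is still Design→AI; finish is now 19 weeks.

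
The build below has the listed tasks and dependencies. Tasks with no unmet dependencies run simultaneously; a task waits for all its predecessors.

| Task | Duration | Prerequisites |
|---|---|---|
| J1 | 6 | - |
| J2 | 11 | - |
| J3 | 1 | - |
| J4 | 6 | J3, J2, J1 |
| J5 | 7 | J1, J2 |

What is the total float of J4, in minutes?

1

J2→J5 = 11+7 = 18 sets the makespan at 18 minutes.
Longest path through J4: 17 minutes (earliest finish 17, latest finish 18).
Float = 18 − 17 = 1.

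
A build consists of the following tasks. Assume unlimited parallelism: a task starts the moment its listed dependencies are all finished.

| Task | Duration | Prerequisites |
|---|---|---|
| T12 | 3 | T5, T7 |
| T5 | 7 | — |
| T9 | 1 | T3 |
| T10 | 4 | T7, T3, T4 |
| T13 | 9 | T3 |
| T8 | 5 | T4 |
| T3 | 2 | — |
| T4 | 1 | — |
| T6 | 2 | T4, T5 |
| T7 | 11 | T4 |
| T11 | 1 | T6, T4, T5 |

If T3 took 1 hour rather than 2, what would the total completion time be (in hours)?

As given, the longest chain is T4→T7→T10 = 1+11+4 = 16, so the finish is 16 hours.
T3 is off the critical path — its longest chain is 11 hours, giving 5 of slack.
No other chain overtakes it, so the finish is 16 hours.

16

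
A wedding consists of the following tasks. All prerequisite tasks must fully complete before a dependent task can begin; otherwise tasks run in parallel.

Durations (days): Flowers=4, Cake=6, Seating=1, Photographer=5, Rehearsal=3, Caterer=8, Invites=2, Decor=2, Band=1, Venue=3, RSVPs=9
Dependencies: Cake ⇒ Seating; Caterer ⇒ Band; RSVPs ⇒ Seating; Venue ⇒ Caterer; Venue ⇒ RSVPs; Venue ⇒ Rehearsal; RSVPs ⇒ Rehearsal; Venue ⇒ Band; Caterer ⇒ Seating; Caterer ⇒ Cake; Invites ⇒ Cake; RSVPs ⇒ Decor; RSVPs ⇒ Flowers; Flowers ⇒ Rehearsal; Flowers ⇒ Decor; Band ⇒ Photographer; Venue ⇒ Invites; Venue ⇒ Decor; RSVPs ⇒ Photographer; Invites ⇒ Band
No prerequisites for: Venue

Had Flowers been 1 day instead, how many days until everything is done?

Baseline: Venue→RSVPs→Flowers→Rehearsal = 3+9+4+3 = 19 → 19 days.
Flowers is on the critical path; changing it to 1 makes that path 16 days.
The binding chain switches to Venue→Caterer→Cake→Seating = 3+8+6+1 = 18; finish 18 days.

18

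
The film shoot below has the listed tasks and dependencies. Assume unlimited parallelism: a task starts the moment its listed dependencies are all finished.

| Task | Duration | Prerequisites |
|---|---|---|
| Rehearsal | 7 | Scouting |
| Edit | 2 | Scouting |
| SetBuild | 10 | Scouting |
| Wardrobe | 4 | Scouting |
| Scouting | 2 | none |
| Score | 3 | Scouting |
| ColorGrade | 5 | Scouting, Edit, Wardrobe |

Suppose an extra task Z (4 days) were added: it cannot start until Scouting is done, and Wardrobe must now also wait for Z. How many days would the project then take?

15

Originally the project takes 12 days.
With Z inserted, Wardrobe now waits for max(Scouting, Z).
New critical path: Scouting→Z→Wardrobe→ColorGrade = 2+4+4+5 = 15 ⇒ 15 days.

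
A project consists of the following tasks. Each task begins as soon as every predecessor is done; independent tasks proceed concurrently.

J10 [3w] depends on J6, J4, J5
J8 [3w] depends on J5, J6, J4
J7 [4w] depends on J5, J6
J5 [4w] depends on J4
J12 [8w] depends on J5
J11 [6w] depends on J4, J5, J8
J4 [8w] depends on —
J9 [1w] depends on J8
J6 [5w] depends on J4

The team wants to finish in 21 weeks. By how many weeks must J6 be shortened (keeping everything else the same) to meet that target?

1

Current finish: 22 weeks; target: 21.
J6 is on every critical path, so each week cut from J6 cuts the finish by one (this holds down to a finish of 21).
Need 22 − 21 = 1 week off J6 → J6 becomes 4 weeks, finish becomes 21.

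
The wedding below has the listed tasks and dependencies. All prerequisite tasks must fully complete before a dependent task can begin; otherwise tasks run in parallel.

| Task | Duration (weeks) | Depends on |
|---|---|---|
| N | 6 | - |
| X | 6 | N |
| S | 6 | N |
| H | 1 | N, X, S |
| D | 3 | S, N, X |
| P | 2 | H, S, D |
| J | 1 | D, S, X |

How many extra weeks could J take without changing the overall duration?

1

Critical path: N→X→D→P = 6+6+3+2 = 17, so the finish is 17 weeks.
The longest chain containing J totals 16 weeks.
So J can slip 17 − 16 = 1 week.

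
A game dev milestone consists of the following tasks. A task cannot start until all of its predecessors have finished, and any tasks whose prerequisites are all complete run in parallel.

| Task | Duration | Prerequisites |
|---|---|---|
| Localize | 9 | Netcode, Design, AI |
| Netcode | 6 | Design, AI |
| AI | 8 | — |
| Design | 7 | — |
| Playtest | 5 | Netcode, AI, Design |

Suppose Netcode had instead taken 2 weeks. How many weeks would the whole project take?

19

Baseline: AI→Netcode→Localize = 8+6+9 = 23 → 23 weeks.
Since Netcode is critical, the -4 change carries straight to that chain (now 19 weeks).
That remains the longest chain; total 19 weeks.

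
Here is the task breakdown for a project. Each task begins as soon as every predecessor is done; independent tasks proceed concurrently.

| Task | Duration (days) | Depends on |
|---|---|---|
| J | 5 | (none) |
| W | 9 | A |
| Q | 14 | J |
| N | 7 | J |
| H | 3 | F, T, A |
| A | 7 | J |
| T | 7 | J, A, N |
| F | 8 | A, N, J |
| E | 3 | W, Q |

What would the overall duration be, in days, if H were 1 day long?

Actual critical path: J→A→W→E = 5+7+9+3 = 24 ⇒ 24 days.
H is off the critical path — its longest chain is 23 days, giving 1 of slack.
That remains the longest chain; total 24 days.

24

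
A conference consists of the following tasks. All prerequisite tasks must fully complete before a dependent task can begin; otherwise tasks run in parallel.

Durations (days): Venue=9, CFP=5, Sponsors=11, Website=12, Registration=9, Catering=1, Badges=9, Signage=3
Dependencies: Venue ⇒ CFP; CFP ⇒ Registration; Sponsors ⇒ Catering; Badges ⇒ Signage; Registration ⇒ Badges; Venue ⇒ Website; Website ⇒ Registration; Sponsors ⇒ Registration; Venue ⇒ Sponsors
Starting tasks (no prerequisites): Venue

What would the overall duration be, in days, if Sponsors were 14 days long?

44

Critical path before the change: Venue→Website→Registration→Badges→Signage = 9+12+9+9+3 = 42 giving 42 days.
Sponsors has 1 day of float (longest path through it is 41).
The binding chain switches to Venue→Sponsors→Registration→Badges→Signage = 9+14+9+9+3 = 44; finish 44 days.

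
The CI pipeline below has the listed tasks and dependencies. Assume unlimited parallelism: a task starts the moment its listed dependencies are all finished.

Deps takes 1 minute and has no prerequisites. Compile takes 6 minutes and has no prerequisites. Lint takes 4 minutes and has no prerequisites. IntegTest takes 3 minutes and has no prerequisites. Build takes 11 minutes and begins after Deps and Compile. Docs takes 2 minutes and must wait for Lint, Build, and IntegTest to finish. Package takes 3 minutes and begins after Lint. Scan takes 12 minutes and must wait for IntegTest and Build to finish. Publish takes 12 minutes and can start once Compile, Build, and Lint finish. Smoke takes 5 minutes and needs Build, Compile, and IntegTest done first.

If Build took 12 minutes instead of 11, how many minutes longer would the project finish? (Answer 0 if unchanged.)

1

The binding path is Compile→Build→Scan = 6+11+12 = 29; finish at 29 minutes.
Since Build is critical, the +1 change carries straight to that chain (now 30 minutes).
The critical path is still Compile→Build→Scan; finish is now 30 minutes.
Change in finish: 30 − 29 = +1 minutes.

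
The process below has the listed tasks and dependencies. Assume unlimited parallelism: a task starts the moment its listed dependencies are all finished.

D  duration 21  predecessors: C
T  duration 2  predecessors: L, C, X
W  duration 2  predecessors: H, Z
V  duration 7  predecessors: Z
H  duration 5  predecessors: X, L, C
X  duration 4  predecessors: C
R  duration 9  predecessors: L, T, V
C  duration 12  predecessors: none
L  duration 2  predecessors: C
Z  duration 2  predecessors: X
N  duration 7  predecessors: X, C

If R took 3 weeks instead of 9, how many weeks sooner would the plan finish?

1

The binding path is C→X→Z→V→R = 12+4+2+7+9 = 34; finish at 34 weeks.
Since R is critical, the -6 change carries straight to that chain (now 28 weeks).
The binding chain switches to C→D = 12+21 = 33; finish 33 weeks.
Change in finish: 33 − 34 = -1 weeks.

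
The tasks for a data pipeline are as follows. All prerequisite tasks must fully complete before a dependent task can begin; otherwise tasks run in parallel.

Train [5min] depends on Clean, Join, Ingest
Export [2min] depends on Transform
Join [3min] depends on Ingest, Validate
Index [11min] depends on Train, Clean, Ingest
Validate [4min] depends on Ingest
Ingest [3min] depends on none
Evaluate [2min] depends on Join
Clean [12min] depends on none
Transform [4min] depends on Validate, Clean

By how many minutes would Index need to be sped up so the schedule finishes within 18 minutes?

Current finish: 28 minutes; target: 18.
Index is on every critical path, so each minute cut from Index cuts the finish by one (this holds down to a finish of 18).
Need 28 − 18 = 10 minutes off Index → Index becomes 1 minute, finish becomes 18.

10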